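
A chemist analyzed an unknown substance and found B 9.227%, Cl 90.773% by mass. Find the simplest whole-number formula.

BCl3

Assume 100 g: 9.227 g B, 90.773 g Cl.
B: 9.227 g ÷ 10.81 g/mol = 0.8536 mol
Cl: 90.773 g ÷ 35.45 g/mol = 2.561 mol
Smallest is B at 0.8536 mol; normalising gives B 1.000, Cl 3.000
→ BCl3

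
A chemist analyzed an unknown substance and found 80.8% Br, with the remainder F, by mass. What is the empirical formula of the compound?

BrF

Assume 100 g: 80.8 g Br, 19.2 g F.
Br: 80.8 g ÷ 79.90 g/mol = 1.011 mol
F: 19.2 g ÷ 19.00 g/mol = 1.011 mol
Divide by the smallest (1.011 mol F): Br 1.001, F 1.000
Ratio ≈ 1:1, so the empirical formula is BrF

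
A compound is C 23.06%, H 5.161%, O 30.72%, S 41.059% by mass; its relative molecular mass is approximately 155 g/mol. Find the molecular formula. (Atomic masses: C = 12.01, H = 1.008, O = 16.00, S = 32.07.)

C3H8O3S2

Assume 100 g: 23.06 g C, 5.161 g H, 30.72 g O, 41.059 g S.
n(C) = 23.06/12.01 = 1.92, n(H) = 5.161/1.008 = 5.12, n(O) = 30.72/16.00 = 1.92, n(S) = 41.059/32.07 = 1.28
Divide by the smallest (1.28 mol S): C 1.500, H 3.999, O 1.500, S 1.000
Scaling by 2: C 3.00, H 8.00, O 3.00, S 2.00 → C3H8O3S2
Empirical-formula mass = 156.23 g/mol
n = 155 / 156.23 = 0.99 ≈ 1
Molecular formula = empirical formula = C3H8O3S2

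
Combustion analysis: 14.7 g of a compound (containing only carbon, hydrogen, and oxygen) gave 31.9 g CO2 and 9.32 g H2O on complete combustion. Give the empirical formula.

C7H10O3

mol C = 31.9 / 44.01 = 0.7248; mass C = 0.7248 × 12.01 = 8.705 g
mol H = 2 × (9.32 / 18.02) = 1.034; mass H = 1.034 × 1.008 = 1.043 g
mass O = 14.7 − (9.748) = 4.952 g → mol O = 0.3095
Smallest is O at 0.3095 mol; normalising gives C 2.342, H 3.342, O 1.000
Multiply by 3: C 7.03, H 10.03, O 3.00 → C7H10O3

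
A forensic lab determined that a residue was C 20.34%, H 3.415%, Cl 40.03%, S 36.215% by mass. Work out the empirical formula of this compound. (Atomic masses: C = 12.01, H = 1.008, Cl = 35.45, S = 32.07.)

C3H6Cl2S2

Assume 100 g: 20.34 g C, 3.415 g H, 40.03 g Cl, 36.215 g S.
n(C) = 20.34/12.01 = 1.694, n(H) = 3.415/1.008 = 3.388, n(Cl) = 40.03/35.45 = 1.129, n(S) = 36.215/32.07 = 1.129
Divide by the smallest (1.129 mol Cl): C 1.500, H 3.000, Cl 1.000, S 1.000
Multiply by 2: C 3.00, H 6.00, Cl 2.00, S 2.00 → C3H6Cl2S2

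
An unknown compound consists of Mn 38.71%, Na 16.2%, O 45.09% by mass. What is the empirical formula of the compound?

Assume 100 g: 38.71 g Mn, 16.2 g Na, 45.09 g O.
n(Mn) = 38.71/54.94 = 0.7046, n(Na) = 16.2/22.99 = 0.7047, n(O) = 45.09/16.00 = 2.818
Smallest is Mn at 0.7046 mol; normalising gives Mn 1.000, Na 1.000, O 4.000
≈ 1:1:4 → MnNaO4

MnNaO4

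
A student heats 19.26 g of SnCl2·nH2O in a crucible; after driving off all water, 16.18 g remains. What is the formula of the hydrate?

Mass of water lost = 19.26 − 16.18 = 3.08 g → 3.08 / 18.02 = 0.1709 mol H2O
Molar mass of SnCl2 = 189.61 g/mol → mol SnCl2 = 16.18 / 189.61 = 0.08533
n = 0.1709 / 0.08533 = 2.00 ≈ 2 → SnCl2·2H2O

SnCl2·2H2O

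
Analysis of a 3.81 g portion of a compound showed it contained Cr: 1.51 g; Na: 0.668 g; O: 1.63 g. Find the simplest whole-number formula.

Moles — Cr: 1.51 / 52.00 = 0.02904 mol; Na: 0.668 / 22.99 = 0.02906 mol; O: 1.63 / 16.00 = 0.1019 mol
Ratios (÷ 0.02904): Cr 1.000, Na 1.001, O 3.508
×2: Cr 2.00, Na 2.00, O 7.02 → Cr2Na2O7

Cr2Na2O7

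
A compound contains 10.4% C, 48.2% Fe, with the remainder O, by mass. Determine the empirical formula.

Assume 100 g: 10.4 g C, 48.2 g Fe, 41.4 g O.
C: 10.4 g ÷ 12.01 g/mol = 0.8659 mol
Fe: 48.2 g ÷ 55.85 g/mol = 0.863 mol
O: 41.4 g ÷ 16.00 g/mol = 2.587 mol
Ratios (÷ 0.863): C 1.003, Fe 1.000, O 2.998
≈ 1:1:3 → CFeO3

CFeO3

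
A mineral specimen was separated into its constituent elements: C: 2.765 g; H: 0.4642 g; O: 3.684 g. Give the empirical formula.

n(C) = 2.765/12.01 = 0.2302, n(H) = 0.4642/1.008 = 0.4605, n(O) = 3.684/16.00 = 0.2303
Ratios (÷ 0.2302): C 1.000, H 2.000, O 1.000
≈ 1:2:1 → CH2O

CH2O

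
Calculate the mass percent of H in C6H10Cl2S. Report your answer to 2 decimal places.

Molar mass = 6(12.01) + 10(1.008) + 2(35.45) + 1(32.07) = 185.110 g/mol
Mass of H per mole = 10 × 1.008 = 10.080 g
% H = 10.080 / 185.110 × 100 = 5.45%

5.45%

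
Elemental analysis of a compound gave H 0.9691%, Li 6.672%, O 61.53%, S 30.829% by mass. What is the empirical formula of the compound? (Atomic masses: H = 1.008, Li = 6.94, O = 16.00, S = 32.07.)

HLiO4S

Assume 100 g: 0.9691 g H, 6.672 g Li, 61.53 g O, 30.829 g S.
n(H) = 0.9691/1.008 = 0.9614, n(Li) = 6.672/6.94 = 0.9614, n(O) = 61.53/16.00 = 3.846, n(S) = 30.829/32.07 = 0.9613
Ratios (÷ 0.9613): H 1.000, Li 1.000, O 4.000, S 1.000
→ HLiO4S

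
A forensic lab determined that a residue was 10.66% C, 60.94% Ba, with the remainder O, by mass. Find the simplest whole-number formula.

C2BaO4

Assume 100 g: 10.66 g C, 60.94 g Ba, 28.4 g O.
n(C) = 10.66/12.01 = 0.8876, n(Ba) = 60.94/137.33 = 0.4437, n(O) = 28.4/16.00 = 1.775
Smallest is Ba at 0.4437 mol; normalising gives C 2.000, Ba 1.000, O 4.000
≈ 2:1:4 → C2BaO4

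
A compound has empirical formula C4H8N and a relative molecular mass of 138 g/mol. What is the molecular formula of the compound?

C8H16N2

Empirical-formula mass = 70.11 g/mol
n = 138 / 70.11 = 1.97 ≈ 2
Molecular formula = (C4H8N)2 = C8H16N2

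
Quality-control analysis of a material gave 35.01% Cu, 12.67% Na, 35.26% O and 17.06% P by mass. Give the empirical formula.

Assume 100 g: 35.01 g Cu, 12.67 g Na, 35.26 g O, 17.06 g P.
Cu: 35.01 g ÷ 63.55 g/mol = 0.5509 mol
Na: 12.67 g ÷ 22.99 g/mol = 0.5511 mol
O: 35.26 g ÷ 16.00 g/mol = 2.204 mol
P: 17.06 g ÷ 30.97 g/mol = 0.5509 mol
Divide by the smallest (0.5509 mol P): Cu 1.000, Na 1.000, O 4.001, P 1.000
Ratio ≈ 1:1:4:1, so the empirical formula is CuNaO4P

CuNaO4P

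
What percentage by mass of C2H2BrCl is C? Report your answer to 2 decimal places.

Molar mass = 2(12.01) + 2(1.008) + 1(79.90) + 1(35.45) = 141.386 g/mol
Mass of C per mole = 2 × 12.01 = 24.020 g
% C = 24.020 / 141.386 × 100 = 16.99%

16.99%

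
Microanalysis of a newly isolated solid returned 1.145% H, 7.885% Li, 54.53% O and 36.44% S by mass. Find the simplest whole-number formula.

Assume 100 g: 1.145 g H, 7.885 g Li, 54.53 g O, 36.44 g S.
Moles — H: 1.145 / 1.008 = 1.136 mol; Li: 7.885 / 6.94 = 1.136 mol; O: 54.53 / 16.00 = 3.408 mol; S: 36.44 / 32.07 = 1.136 mol
Smallest is H at 1.136 mol; normalising gives H 1.000, Li 1.000, O 3.000, S 1.000
→ HLiO3S

HLiO3S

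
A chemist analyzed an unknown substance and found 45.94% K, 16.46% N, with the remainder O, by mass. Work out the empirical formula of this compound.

Assume 100 g: 45.94 g K, 16.46 g N, 37.6 g O.
Moles — K: 45.94 / 39.10 = 1.175 mol; N: 16.46 / 14.01 = 1.175 mol; O: 37.6 / 16.00 = 2.35 mol
Divide by the smallest (1.175 mol N): K 1.000, N 1.000, O 2.000
Ratio ≈ 1:1:2, so the empirical formula is KNO2

KNO2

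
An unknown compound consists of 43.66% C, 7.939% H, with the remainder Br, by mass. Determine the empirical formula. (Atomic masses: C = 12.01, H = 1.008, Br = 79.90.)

Assume 100 g: 43.66 g C, 7.939 g H, 48.401 g Br.
C: 43.66 g ÷ 12.01 g/mol = 3.635 mol
H: 7.939 g ÷ 1.008 g/mol = 7.876 mol
Br: 48.401 g ÷ 79.90 g/mol = 0.6058 mol
Ratios (÷ 0.6058): C 6.001, H 13.002, Br 1.000
→ C6H13Br

C6H13Br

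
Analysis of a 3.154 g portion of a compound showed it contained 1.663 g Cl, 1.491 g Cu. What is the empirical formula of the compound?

Cl: 1.663 g ÷ 35.45 g/mol = 0.04691 mol
Cu: 1.491 g ÷ 63.55 g/mol = 0.02346 mol
Smallest is Cu at 0.02346 mol; normalising gives Cl 1.999, Cu 1.000
Ratio ≈ 2:1, so the empirical formula is Cl2Cu

Cl2Cu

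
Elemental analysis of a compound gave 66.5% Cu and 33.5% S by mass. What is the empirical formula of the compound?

CuS

Assume 100 g: 66.5 g Cu, 33.5 g S.
Cu: 66.5 g ÷ 63.55 g/mol = 1.046 mol
S: 33.5 g ÷ 32.07 g/mol = 1.045 mol
Divide by the smallest (1.045 mol S): Cu 1.002, S 1.000
≈ 1:1 → CuS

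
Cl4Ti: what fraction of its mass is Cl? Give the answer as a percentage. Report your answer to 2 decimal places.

Molar mass = 4(35.45) + 1(47.87) = 189.670 g/mol
Mass of Cl per mole = 4 × 35.45 = 141.800 g
% Cl = 141.800 / 189.670 × 100 = 74.76%

74.76%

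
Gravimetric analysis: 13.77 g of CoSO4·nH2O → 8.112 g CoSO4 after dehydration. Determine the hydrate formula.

Mass of water lost = 13.77 − 8.112 = 5.658 g → 5.658 / 18.02 = 0.314 mol H2O
Molar mass of CoSO4 = 155.00 g/mol → mol CoSO4 = 8.112 / 155.00 = 0.05234
n = 0.314 / 0.05234 = 6.00 ≈ 6 → CoSO4·6H2O

CoSO4·6H2O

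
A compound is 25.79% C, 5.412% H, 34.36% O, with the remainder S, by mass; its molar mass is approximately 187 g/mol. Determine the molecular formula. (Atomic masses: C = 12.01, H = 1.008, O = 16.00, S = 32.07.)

Assume 100 g: 25.79 g C, 5.412 g H, 34.36 g O, 34.438 g S.
C: 25.79 g ÷ 12.01 g/mol = 2.147 mol
H: 5.412 g ÷ 1.008 g/mol = 5.369 mol
O: 34.36 g ÷ 16.00 g/mol = 2.147 mol
S: 34.438 g ÷ 32.07 g/mol = 1.074 mol
Smallest is S at 1.074 mol; normalising gives C 2.000, H 5.000, O 2.000, S 1.000
→ C2H5O2S
Empirical-formula mass = 93.13 g/mol
n = 187 / 93.13 = 2.01 ≈ 2
Molecular formula = (C2H5O2S)×2 = C4H10O4S2

C4H10O4S2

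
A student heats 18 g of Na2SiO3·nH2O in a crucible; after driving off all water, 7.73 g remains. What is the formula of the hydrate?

Na2SiO3·9H2O

Mass of water lost = 18 − 7.73 = 10.27 g → 10.27 / 18.02 = 0.5699 mol H2O
Molar mass of Na2SiO3 = 122.07 g/mol → mol Na2SiO3 = 7.73 / 122.07 = 0.06332
n = 0.5699 / 0.06332 = 9.00 ≈ 9 → Na2SiO3·9H2O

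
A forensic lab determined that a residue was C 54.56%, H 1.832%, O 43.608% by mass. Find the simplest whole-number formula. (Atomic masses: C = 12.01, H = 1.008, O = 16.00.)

C5H2O3

Assume 100 g: 54.56 g C, 1.832 g H, 43.608 g O.
Moles — C: 54.56 / 12.01 = 4.543 mol; H: 1.832 / 1.008 = 1.817 mol; O: 43.608 / 16.00 = 2.725 mol
Smallest is H at 1.817 mol; normalising gives C 2.500, H 1.000, O 1.500
Multiply by 2: C 5.00, H 2.00, O 3.00 → C5H2O3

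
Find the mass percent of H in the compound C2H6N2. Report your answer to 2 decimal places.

Molar mass = 2(12.01) + 6(1.008) + 2(14.01) = 58.088 g/mol
Mass of H per mole = 6 × 1.008 = 6.048 g
% H = 6.048 / 58.088 × 100 = 10.41%

10.41%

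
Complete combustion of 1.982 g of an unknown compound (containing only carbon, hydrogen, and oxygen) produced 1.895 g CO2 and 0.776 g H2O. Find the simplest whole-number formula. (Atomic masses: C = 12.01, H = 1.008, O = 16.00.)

mol C = 1.895 / 44.01 = 0.04306; mass C = 0.04306 × 12.01 = 0.5171 g
mol H = 2 × (0.776 / 18.02) = 0.08613; mass H = 0.08613 × 1.008 = 0.08682 g
mass O = 1.982 − (0.6039) = 1.378 g → mol O = 0.08613
Divide by the smallest (0.04306 mol C): C 1.000, H 2.000, O 2.000
Ratio ≈ 1:2:2, so the empirical formula is CH2O2

CH2O2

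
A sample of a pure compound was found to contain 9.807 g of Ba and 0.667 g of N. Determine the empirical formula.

Ba3N2

n(Ba) = 9.807/137.33 = 0.07141, n(N) = 0.667/14.01 = 0.04761
Ratios (÷ 0.04761): Ba 1.500, N 1.000
Scaling by 2: Ba 3.00, N 2.00 → Ba3N2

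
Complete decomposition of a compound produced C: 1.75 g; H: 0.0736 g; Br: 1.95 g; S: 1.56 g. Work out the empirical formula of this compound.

C6H3BrS2

n(C) = 1.75/12.01 = 0.1457, n(H) = 0.0736/1.008 = 0.07302, n(Br) = 1.95/79.90 = 0.02441, n(S) = 1.56/32.07 = 0.04864
Smallest is Br at 0.02441 mol; normalising gives C 5.970, H 2.992, Br 1.000, S 1.993
≈ 6:3:1:2 → C6H3BrS2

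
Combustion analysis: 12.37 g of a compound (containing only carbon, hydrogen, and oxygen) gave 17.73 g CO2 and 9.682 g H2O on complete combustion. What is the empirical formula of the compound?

mol C = 17.73 / 44.01 = 0.4029; mass C = 0.4029 × 12.01 = 4.838 g
mol H = 2 × (9.682 / 18.02) = 1.075; mass H = 1.075 × 1.008 = 1.083 g
mass O = 12.37 − (5.922) = 6.448 g → mol O = 0.4030
Ratios (÷ 0.4029): C 1.000, H 2.667, O 1.000
Multiply by 3: C 3.00, H 8.00, O 3.00 → C3H8O3

C3H8O3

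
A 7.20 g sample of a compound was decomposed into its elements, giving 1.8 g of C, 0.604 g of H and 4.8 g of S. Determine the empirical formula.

CH4S

n(C) = 1.8/12.01 = 0.1499, n(H) = 0.604/1.008 = 0.5992, n(S) = 4.8/32.07 = 0.1497
Divide by the smallest (0.1497 mol S): C 1.001, H 4.003, S 1.000
Ratio ≈ 1:4:1, so the empirical formula is CH4S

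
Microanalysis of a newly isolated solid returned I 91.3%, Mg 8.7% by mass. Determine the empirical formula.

I2Mg

Assume 100 g: 91.3 g I, 8.7 g Mg.
Moles — I: 91.3 / 126.90 = 0.7195 mol; Mg: 8.7 / 24.31 = 0.3579 mol
Divide by the smallest (0.3579 mol Mg): I 2.010, Mg 1.000
→ I2Mg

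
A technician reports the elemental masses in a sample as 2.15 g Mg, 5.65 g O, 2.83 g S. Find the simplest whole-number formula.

n(Mg) = 2.15/24.31 = 0.08844, n(O) = 5.65/16.00 = 0.3531, n(S) = 2.83/32.07 = 0.08824
Smallest is S at 0.08824 mol; normalising gives Mg 1.002, O 4.002, S 1.000
Ratio ≈ 1:4:1, so the empirical formula is MgO4S

MgO4S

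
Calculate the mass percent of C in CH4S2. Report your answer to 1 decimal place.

15.0%

Molar mass = 1(12.01) + 4(1.008) + 2(32.07) = 80.182 g/mol
Mass of C per mole = 1 × 12.01 = 12.010 g
% C = 12.010 / 80.182 × 100 = 15.0%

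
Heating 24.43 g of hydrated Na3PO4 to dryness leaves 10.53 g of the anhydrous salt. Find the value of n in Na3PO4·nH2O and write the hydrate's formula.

Na3PO4·12H2O

Mass of water lost = 24.43 − 10.53 = 13.9 g → 13.9 / 18.02 = 0.7714 mol H2O
Molar mass of Na3PO4 = 163.94 g/mol → mol Na3PO4 = 10.53 / 163.94 = 0.06423
n = 0.7714 / 0.06423 = 12.01 ≈ 12 → Na3PO4·12H2O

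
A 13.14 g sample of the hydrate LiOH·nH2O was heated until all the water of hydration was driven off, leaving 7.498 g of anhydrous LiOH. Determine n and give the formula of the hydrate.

LiOH·H2O

Mass of water lost = 13.14 − 7.498 = 5.642 g → 5.642 / 18.02 = 0.3131 mol H2O
Molar mass of LiOH = 23.95 g/mol → mol LiOH = 7.498 / 23.95 = 0.3131
n = 0.3131 / 0.3131 = 1.00 ≈ 1 → LiOH·H2O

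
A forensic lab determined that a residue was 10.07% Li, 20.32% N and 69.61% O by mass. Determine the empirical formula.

LiNO3

Assume 100 g: 10.07 g Li, 20.32 g N, 69.61 g O.
Li: 10.07 g ÷ 6.94 g/mol = 1.451 mol
N: 20.32 g ÷ 14.01 g/mol = 1.45 mol
O: 69.61 g ÷ 16.00 g/mol = 4.351 mol
Ratios (÷ 1.45): Li 1.000, N 1.000, O 3.000
≈ 1:1:3 → LiNO3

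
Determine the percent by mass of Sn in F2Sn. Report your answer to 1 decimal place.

Molar mass = 2(19.00) + 1(118.71) = 156.710 g/mol
Mass of Sn per mole = 1 × 118.71 = 118.710 g
% Sn = 118.710 / 156.710 × 100 = 75.8%

75.8%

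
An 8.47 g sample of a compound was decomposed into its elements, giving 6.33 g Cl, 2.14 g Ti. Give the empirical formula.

Cl4Ti

Moles — Cl: 6.33 / 35.45 = 0.1786 mol; Ti: 2.14 / 47.87 = 0.0447 mol
Divide by the smallest (0.0447 mol Ti): Cl 3.994, Ti 1.000
→ Cl4Ti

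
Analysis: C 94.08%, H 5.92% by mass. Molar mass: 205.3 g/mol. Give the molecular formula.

C16H12

Assume 100 g: 94.08 g C, 5.92 g H.
Moles — C: 94.08 / 12.01 = 7.833 mol; H: 5.92 / 1.008 = 5.873 mol
Divide by the smallest (5.873 mol H): C 1.334, H 1.000
Scaling by 3: C 4.00, H 3.00 → C4H3
Empirical-formula mass = 51.06 g/mol
n = 205.3 / 51.06 = 4.02 ≈ 4
Molecular formula = (C4H3)×4 = C16H12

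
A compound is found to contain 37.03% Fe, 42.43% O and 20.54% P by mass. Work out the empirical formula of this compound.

Assume 100 g: 37.03 g Fe, 42.43 g O, 20.54 g P.
n(Fe) = 37.03/55.85 = 0.663, n(O) = 42.43/16.00 = 2.652, n(P) = 20.54/30.97 = 0.6632
Smallest is Fe at 0.663 mol; normalising gives Fe 1.000, O 4.000, P 1.000
→ FeO4P

FeO4P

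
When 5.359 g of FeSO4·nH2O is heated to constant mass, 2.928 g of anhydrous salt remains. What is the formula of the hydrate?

FeSO4·7H2O

Mass of water lost = 5.359 − 2.928 = 2.431 g → 2.431 / 18.02 = 0.1349 mol H2O
Molar mass of FeSO4 = 151.92 g/mol → mol FeSO4 = 2.928 / 151.92 = 0.01927
n = 0.1349 / 0.01927 = 7.00 ≈ 7 → FeSO4·7H2O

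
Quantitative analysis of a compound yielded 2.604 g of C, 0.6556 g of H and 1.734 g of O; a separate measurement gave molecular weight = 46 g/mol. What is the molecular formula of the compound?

C2H6O

n(C) = 2.604/12.01 = 0.2168, n(H) = 0.6556/1.008 = 0.6504, n(O) = 1.734/16.00 = 0.1084
Divide by the smallest (0.1084 mol O): C 2.001, H 6.001, O 1.000
Ratio ≈ 2:6:1, so the empirical formula is C2H6O
Empirical-formula mass = 46.07 g/mol
n = 46 / 46.07 = 1.00 ≈ 1
Molecular formula = empirical formula = C2H6O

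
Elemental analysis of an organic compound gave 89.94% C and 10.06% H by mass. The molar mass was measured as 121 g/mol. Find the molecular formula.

C9H12

Assume 100 g: 89.94 g C, 10.06 g H.
C: 89.94 g ÷ 12.01 g/mol = 7.489 mol
H: 10.06 g ÷ 1.008 g/mol = 9.98 mol
Divide by the smallest (7.489 mol C): C 1.000, H 1.333
Scaling by 3: C 3.00, H 4.00 → C3H4
Empirical-formula mass = 40.06 g/mol
n = 121 / 40.06 = 3.02 ≈ 3
Molecular formula = (C3H4)×3 = C9H12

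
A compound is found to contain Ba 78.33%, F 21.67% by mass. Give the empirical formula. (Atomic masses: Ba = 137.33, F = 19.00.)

Assume 100 g: 78.33 g Ba, 21.67 g F.
Ba: 78.33 g ÷ 137.33 g/mol = 0.5704 mol
F: 21.67 g ÷ 19.00 g/mol = 1.141 mol
Smallest is Ba at 0.5704 mol; normalising gives Ba 1.000, F 2.000
→ BaF2

BaF2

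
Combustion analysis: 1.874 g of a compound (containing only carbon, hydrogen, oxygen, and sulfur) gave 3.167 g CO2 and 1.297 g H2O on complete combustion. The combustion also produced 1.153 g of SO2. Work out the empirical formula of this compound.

mol C = 3.167 / 44.01 = 0.07196; mass C = 0.07196 × 12.01 = 0.8643 g
mol H = 2 × (1.297 / 18.02) = 0.1440; mass H = 0.1440 × 1.008 = 0.1451 g
mol S = 1.153 / 64.07 = 0.01800; mass S = 0.5771 g
mass O = 1.874 − (1.586) = 0.2875 g → mol O = 0.01797
Smallest is O at 0.01797 mol; normalising gives C 4.005, H 8.011, O 1.000, S 1.001
Ratio ≈ 4:8:1:1, so the empirical formula is C4H8OS

C4H8OS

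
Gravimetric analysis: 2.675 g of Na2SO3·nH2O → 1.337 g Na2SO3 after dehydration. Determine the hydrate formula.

Mass of water lost = 2.675 − 1.337 = 1.338 g → 1.338 / 18.02 = 0.07425 mol H2O
Molar mass of Na2SO3 = 126.05 g/mol → mol Na2SO3 = 1.337 / 126.05 = 0.01061
n = 0.07425 / 0.01061 = 7.00 ≈ 7 → Na2SO3·7H2O

Na2SO3·7H2O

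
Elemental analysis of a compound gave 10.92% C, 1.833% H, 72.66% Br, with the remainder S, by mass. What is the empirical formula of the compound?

Assume 100 g: 10.92 g C, 1.833 g H, 72.66 g Br, 14.587 g S.
C: 10.92 g ÷ 12.01 g/mol = 0.9092 mol
H: 1.833 g ÷ 1.008 g/mol = 1.818 mol
Br: 72.66 g ÷ 79.90 g/mol = 0.9094 mol
S: 14.587 g ÷ 32.07 g/mol = 0.4548 mol
Divide by the smallest (0.4548 mol S): C 1.999, H 3.998, Br 1.999, S 1.000
→ C2H4Br2S

C2H4Br2S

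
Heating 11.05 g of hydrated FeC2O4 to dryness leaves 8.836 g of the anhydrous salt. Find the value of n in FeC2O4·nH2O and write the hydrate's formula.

FeC2O4·2H2O

Mass of water lost = 11.05 − 8.836 = 2.214 g → 2.214 / 18.02 = 0.1229 mol H2O
Molar mass of FeC2O4 = 143.87 g/mol → mol FeC2O4 = 8.836 / 143.87 = 0.06142
n = 0.1229 / 0.06142 = 2.00 ≈ 2 → FeC2O4·2H2O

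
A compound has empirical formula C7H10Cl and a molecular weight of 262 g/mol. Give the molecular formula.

Empirical-formula mass = 129.60 g/mol
n = 262 / 129.60 = 2.02 ≈ 2
Molecular formula = (C7H10Cl)2 = C14H20Cl2

C14H20Cl2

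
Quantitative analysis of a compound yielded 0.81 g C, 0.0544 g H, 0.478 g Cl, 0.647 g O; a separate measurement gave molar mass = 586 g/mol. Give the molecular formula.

n(C) = 0.81/12.01 = 0.06744, n(H) = 0.0544/1.008 = 0.05397, n(Cl) = 0.478/35.45 = 0.01348, n(O) = 0.647/16.00 = 0.04044
Smallest is Cl at 0.01348 mol; normalising gives C 5.002, H 4.002, Cl 1.000, O 2.999
Ratio ≈ 5:4:1:3, so the empirical formula is C5H4ClO3
Empirical-formula mass = 147.53 g/mol
n = 586 / 147.53 = 3.97 ≈ 4
Molecular formula = (C5H4ClO3)×4 = C20H16Cl4O12

C20H16Cl4O12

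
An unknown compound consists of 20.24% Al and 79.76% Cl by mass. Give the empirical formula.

AlCl3

Assume 100 g: 20.24 g Al, 79.76 g Cl.
Al: 20.24 g ÷ 26.98 g/mol = 0.7502 mol
Cl: 79.76 g ÷ 35.45 g/mol = 2.25 mol
Divide by the smallest (0.7502 mol Al): Al 1.000, Cl 2.999
≈ 1:3 → AlCl3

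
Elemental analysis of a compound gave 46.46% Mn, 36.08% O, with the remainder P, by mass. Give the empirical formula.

Mn3O8P2

Assume 100 g: 46.46 g Mn, 36.08 g O, 17.46 g P.
n(Mn) = 46.46/54.94 = 0.8456, n(O) = 36.08/16.00 = 2.255, n(P) = 17.46/30.97 = 0.5638
Divide by the smallest (0.5638 mol P): Mn 1.500, O 4.000, P 1.000
Multiply by 2: Mn 3.00, O 8.00, P 2.00 → Mn3O8P2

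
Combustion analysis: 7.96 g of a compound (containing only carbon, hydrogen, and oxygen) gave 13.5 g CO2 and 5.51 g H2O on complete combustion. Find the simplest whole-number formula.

C4H8O3

mol C = 13.5 / 44.01 = 0.3067; mass C = 0.3067 × 12.01 = 3.684 g
mol H = 2 × (5.51 / 18.02) = 0.6115; mass H = 0.6115 × 1.008 = 0.6164 g
mass O = 7.96 − (4.300) = 3.660 g → mol O = 0.2287
Divide by the smallest (0.2287 mol O): C 1.341, H 2.674, O 1.000
Scaling by 3: C 4.02, H 8.02, O 3.00 → C4H8O3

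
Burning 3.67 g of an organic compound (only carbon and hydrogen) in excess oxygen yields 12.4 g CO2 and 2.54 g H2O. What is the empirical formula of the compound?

mol C = 12.4 / 44.01 = 0.2818; mass C = 0.2818 × 12.01 = 3.384 g
mol H = 2 × (2.54 / 18.02) = 0.2819; mass H = 0.2819 × 1.008 = 0.2842 g
Smallest is C at 0.2818 mol; normalising gives C 1.000, H 1.001
→ CH

CH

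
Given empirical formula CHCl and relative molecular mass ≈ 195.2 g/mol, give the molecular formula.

Empirical-formula mass = 48.47 g/mol
n = 195.2 / 48.47 = 4.03 ≈ 4
Molecular formula = (CHCl)4 = C4H4Cl4

C4H4Cl4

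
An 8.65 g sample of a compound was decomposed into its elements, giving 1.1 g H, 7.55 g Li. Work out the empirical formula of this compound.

n(H) = 1.1/1.008 = 1.091, n(Li) = 7.55/6.94 = 1.088
Divide by the smallest (1.088 mol Li): H 1.003, Li 1.000
≈ 1:1 → HLi

HLi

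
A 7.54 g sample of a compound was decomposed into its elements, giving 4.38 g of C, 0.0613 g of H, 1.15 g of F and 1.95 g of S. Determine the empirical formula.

C6HFS

C: 4.38 g ÷ 12.01 g/mol = 0.3647 mol
H: 0.0613 g ÷ 1.008 g/mol = 0.06081 mol
F: 1.15 g ÷ 19.00 g/mol = 0.06053 mol
S: 1.95 g ÷ 32.07 g/mol = 0.0608 mol
Divide by the smallest (0.06053 mol F): C 6.025, H 1.005, F 1.000, S 1.005
→ C6HFS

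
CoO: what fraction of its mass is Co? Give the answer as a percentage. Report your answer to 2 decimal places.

Molar mass = 1(58.93) + 1(16.00) = 74.930 g/mol
Mass of Co per mole = 1 × 58.93 = 58.930 g
% Co = 58.930 / 74.930 × 100 = 78.65%

78.65%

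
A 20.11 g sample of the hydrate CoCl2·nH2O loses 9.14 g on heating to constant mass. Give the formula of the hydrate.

Mass of anhydrous CoCl2 = 20.11 − 9.14 = 10.97 g
mol H2O = 9.14 / 18.02 = 0.5072
Molar mass of CoCl2 = 129.83 g/mol → mol CoCl2 = 10.97 / 129.83 = 0.0845
n = 0.5072 / 0.0845 = 6.00 ≈ 6 → CoCl2·6H2O

CoCl2·6H2O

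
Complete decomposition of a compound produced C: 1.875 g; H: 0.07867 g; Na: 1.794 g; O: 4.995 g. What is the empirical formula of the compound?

n(C) = 1.875/12.01 = 0.1561, n(H) = 0.07867/1.008 = 0.07805, n(Na) = 1.794/22.99 = 0.07803, n(O) = 4.995/16.00 = 0.3122
Ratios (÷ 0.07803): C 2.001, H 1.000, Na 1.000, O 4.001
→ C2HNaO4

C2HNaO4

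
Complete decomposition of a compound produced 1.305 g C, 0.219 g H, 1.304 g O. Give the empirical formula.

Moles — C: 1.305 / 12.01 = 0.1087 mol; H: 0.219 / 1.008 = 0.2173 mol; O: 1.304 / 16.00 = 0.0815 mol
Ratios (÷ 0.0815): C 1.333, H 2.666, O 1.000
×3: C 4.00, H 8.00, O 3.00 → C4H8O3

C4H8O3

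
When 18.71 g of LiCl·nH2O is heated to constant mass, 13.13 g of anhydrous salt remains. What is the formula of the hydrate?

Mass of water lost = 18.71 − 13.13 = 5.58 g → 5.58 / 18.02 = 0.3097 mol H2O
Molar mass of LiCl = 42.39 g/mol → mol LiCl = 13.13 / 42.39 = 0.3097
n = 0.3097 / 0.3097 = 1.00 ≈ 1 → LiCl·H2O

LiCl·H2O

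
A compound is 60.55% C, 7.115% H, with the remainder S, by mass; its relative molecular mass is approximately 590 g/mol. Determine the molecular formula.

C30H42S6

Assume 100 g: 60.55 g C, 7.115 g H, 32.335 g S.
C: 60.55 g ÷ 12.01 g/mol = 5.042 mol
H: 7.115 g ÷ 1.008 g/mol = 7.059 mol
S: 32.335 g ÷ 32.07 g/mol = 1.008 mol
Divide by the smallest (1.008 mol S): C 5.000, H 7.001, S 1.000
→ C5H7S
Empirical-formula mass = 99.18 g/mol
n = 590 / 99.18 = 5.95 ≈ 6
Molecular formula = (C5H7S)×6 = C30H42S6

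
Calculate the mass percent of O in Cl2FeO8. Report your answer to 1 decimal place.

Molar mass = 2(35.45) + 1(55.85) + 8(16.00) = 254.750 g/mol
Mass of O per mole = 8 × 16.00 = 128.000 g
% O = 128.000 / 254.750 × 100 = 50.2%

50.2%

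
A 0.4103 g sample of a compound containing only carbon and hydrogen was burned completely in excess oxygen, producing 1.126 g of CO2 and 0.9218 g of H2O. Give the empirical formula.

CH4

mol C = 1.126 / 44.01 = 0.02559; mass C = 0.02559 × 12.01 = 0.3073 g
mol H = 2 × (0.9218 / 18.02) = 0.1023; mass H = 0.1023 × 1.008 = 0.1031 g
Divide by the smallest (0.02559 mol C): C 1.000, H 3.999
→ CH4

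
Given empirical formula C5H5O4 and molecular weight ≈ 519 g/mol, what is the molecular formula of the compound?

Empirical-formula mass = 129.09 g/mol
n = 519 / 129.09 = 4.02 ≈ 4
Molecular formula = (C5H5O4)4 = C20H20O16

C20H20O16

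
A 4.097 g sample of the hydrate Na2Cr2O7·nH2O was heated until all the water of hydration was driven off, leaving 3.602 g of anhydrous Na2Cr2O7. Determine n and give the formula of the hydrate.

Mass of water lost = 4.097 − 3.602 = 0.495 g → 0.495 / 18.02 = 0.02747 mol H2O
Molar mass of Na2Cr2O7 = 261.98 g/mol → mol Na2Cr2O7 = 3.602 / 261.98 = 0.01375
n = 0.02747 / 0.01375 = 2.00 ≈ 2 → Na2Cr2O7·2H2O

Na2Cr2O7·2H2O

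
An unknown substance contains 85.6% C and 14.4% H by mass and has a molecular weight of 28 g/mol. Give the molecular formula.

Assume 100 g: 85.6 g C, 14.4 g H.
Moles — C: 85.6 / 12.01 = 7.127 mol; H: 14.4 / 1.008 = 14.29 mol
Divide by the smallest (7.127 mol C): C 1.000, H 2.004
Ratio ≈ 1:2, so the empirical formula is CH2
Empirical-formula mass = 14.03 g/mol
n = 28 / 14.03 = 2.00 ≈ 2
Molecular formula = (CH2)×2 = C2H4

C2H4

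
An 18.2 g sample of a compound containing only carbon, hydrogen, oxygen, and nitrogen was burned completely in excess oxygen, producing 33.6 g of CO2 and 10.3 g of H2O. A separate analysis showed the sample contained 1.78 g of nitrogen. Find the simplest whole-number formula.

mol C = 33.6 / 44.01 = 0.7635; mass C = 0.7635 × 12.01 = 9.169 g
mol H = 2 × (10.3 / 18.02) = 1.143; mass H = 1.143 × 1.008 = 1.152 g
mol N = 1.78 / 14.01 = 0.1271
mass O = 18.2 − (12.10) = 6.098 g → mol O = 0.3812
Smallest is N at 0.1271 mol; normalising gives C 6.009, H 8.998, N 1.000, O 3.000
Ratio ≈ 6:9:1:3, so the empirical formula is C6H9NO3

C6H9NO3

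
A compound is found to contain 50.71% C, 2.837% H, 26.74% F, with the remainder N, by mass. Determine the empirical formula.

C3H2FN

Assume 100 g: 50.71 g C, 2.837 g H, 26.74 g F, 19.713 g N.
Moles — C: 50.71 / 12.01 = 4.222 mol; H: 2.837 / 1.008 = 2.814 mol; F: 26.74 / 19.00 = 1.407 mol; N: 19.713 / 14.01 = 1.407 mol
Ratios (÷ 1.407): C 3.001, H 2.000, F 1.000, N 1.000
Ratio ≈ 3:2:1:1, so the empirical formula is C3H2FN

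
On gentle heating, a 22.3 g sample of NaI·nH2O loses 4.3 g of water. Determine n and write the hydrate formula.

Mass of anhydrous NaI = 22.3 − 4.3 = 18 g
mol H2O = 4.3 / 18.02 = 0.2386
Molar mass of NaI = 149.89 g/mol → mol NaI = 18 / 149.89 = 0.1201
n = 0.2386 / 0.1201 = 1.99 ≈ 2 → NaI·2H2O

NaI·2H2O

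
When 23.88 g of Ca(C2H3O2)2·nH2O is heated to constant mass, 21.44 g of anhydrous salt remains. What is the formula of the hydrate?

Mass of water lost = 23.88 − 21.44 = 2.44 g → 2.44 / 18.02 = 0.1354 mol H2O
Molar mass of Ca(C2H3O2)2 = 158.17 g/mol → mol Ca(C2H3O2)2 = 21.44 / 158.17 = 0.1356
n = 0.1354 / 0.1356 = 1.00 ≈ 1 → Ca(C2H3O2)2·H2O

Ca(C2H3O2)2·H2O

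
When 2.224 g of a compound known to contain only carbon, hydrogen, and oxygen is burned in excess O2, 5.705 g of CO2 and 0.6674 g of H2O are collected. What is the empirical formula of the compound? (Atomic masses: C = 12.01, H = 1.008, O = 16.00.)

C7H4O2

mol C = 5.705 / 44.01 = 0.1296; mass C = 0.1296 × 12.01 = 1.557 g
mol H = 2 × (0.6674 / 18.02) = 0.07407; mass H = 0.07407 × 1.008 = 0.07467 g
mass O = 2.224 − (1.632) = 0.5925 g → mol O = 0.03703
Ratios (÷ 0.03703): C 3.501, H 2.000, O 1.000
×2: C 7.00, H 4.00, O 2.00 → C7H4O2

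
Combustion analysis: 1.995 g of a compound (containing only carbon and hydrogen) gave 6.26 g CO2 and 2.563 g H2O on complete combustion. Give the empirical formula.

mol C = 6.26 / 44.01 = 0.1422; mass C = 0.1422 × 12.01 = 1.708 g
mol H = 2 × (2.563 / 18.02) = 0.2845; mass H = 0.2845 × 1.008 = 0.2867 g
Ratios (÷ 0.1422): C 1.000, H 2.000
Ratio ≈ 1:2, so the empirical formula is CH2

CH2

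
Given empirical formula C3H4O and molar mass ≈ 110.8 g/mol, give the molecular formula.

Empirical-formula mass = 56.06 g/mol
n = 110.8 / 56.06 = 1.98 ≈ 2
Molecular formula = (C3H4O)2 = C6H8O2

C6H8O2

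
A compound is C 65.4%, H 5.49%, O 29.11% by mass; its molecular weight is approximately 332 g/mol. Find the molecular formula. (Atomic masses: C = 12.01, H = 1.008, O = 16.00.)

Assume 100 g: 65.4 g C, 5.49 g H, 29.11 g O.
Moles — C: 65.4 / 12.01 = 5.445 mol; H: 5.49 / 1.008 = 5.446 mol; O: 29.11 / 16.00 = 1.819 mol
Smallest is O at 1.819 mol; normalising gives C 2.993, H 2.994, O 1.000
≈ 3:3:1 → C3H3O
Empirical-formula mass = 55.05 g/mol
n = 332 / 55.05 = 6.03 ≈ 6
Molecular formula = (C3H3O)×6 = C18H18O6

C18H18O6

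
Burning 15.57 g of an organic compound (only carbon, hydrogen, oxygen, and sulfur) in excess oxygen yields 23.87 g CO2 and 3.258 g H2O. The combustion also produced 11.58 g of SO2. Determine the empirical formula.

C3H2OS

mol C = 23.87 / 44.01 = 0.5424; mass C = 0.5424 × 12.01 = 6.514 g
mol H = 2 × (3.258 / 18.02) = 0.3616; mass H = 0.3616 × 1.008 = 0.3645 g
mol S = 11.58 / 64.07 = 0.1807; mass S = 5.796 g
mass O = 15.57 − (12.67) = 2.895 g → mol O = 0.1810
Divide by the smallest (0.1807 mol S): C 3.001, H 2.001, O 1.001, S 1.000
≈ 3:2:1:1 → C3H2OS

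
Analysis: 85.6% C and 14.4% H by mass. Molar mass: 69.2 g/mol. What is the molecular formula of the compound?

Assume 100 g: 85.6 g C, 14.4 g H.
Moles — C: 85.6 / 12.01 = 7.127 mol; H: 14.4 / 1.008 = 14.29 mol
Smallest is C at 7.127 mol; normalising gives C 1.000, H 2.004
→ CH2
Empirical-formula mass = 14.03 g/mol
n = 69.2 / 14.03 = 4.93 ≈ 5
Molecular formula = (CH2)×5 = C5H10

C5H10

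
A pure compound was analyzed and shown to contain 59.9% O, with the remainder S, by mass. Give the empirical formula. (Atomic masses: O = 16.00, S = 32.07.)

Assume 100 g: 59.9 g O, 40.1 g S.
Moles — O: 59.9 / 16.00 = 3.744 mol; S: 40.1 / 32.07 = 1.25 mol
Smallest is S at 1.25 mol; normalising gives O 2.994, S 1.000
Ratio ≈ 3:1, so the empirical formula is O3S

O3S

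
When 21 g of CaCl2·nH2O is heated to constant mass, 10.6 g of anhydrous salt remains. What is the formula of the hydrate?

Mass of water lost = 21 − 10.6 = 10.4 g → 10.4 / 18.02 = 0.5771 mol H2O
Molar mass of CaCl2 = 110.98 g/mol → mol CaCl2 = 10.6 / 110.98 = 0.09551
n = 0.5771 / 0.09551 = 6.04 ≈ 6 → CaCl2·6H2O

CaCl2·6H2O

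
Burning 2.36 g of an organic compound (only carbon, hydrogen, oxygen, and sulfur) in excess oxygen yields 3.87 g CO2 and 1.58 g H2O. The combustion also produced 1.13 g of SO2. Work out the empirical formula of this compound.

mol C = 3.87 / 44.01 = 0.08793; mass C = 0.08793 × 12.01 = 1.056 g
mol H = 2 × (1.58 / 18.02) = 0.1754; mass H = 0.1754 × 1.008 = 0.1768 g
mol S = 1.13 / 64.07 = 0.01764; mass S = 0.5656 g
mass O = 2.36 − (1.798) = 0.5615 g → mol O = 0.03510
Smallest is S at 0.01764 mol; normalising gives C 4.986, H 9.943, O 1.990, S 1.000
→ C5H10O2S

C5H10O2S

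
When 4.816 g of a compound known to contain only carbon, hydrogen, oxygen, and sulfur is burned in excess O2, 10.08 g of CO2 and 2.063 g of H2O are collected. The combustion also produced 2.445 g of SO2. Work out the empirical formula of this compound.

mol C = 10.08 / 44.01 = 0.2290; mass C = 0.2290 × 12.01 = 2.751 g
mol H = 2 × (2.063 / 18.02) = 0.2290; mass H = 0.2290 × 1.008 = 0.2308 g
mol S = 2.445 / 64.07 = 0.03816; mass S = 1.224 g
mass O = 4.816 − (4.205) = 0.6106 g → mol O = 0.03816
Smallest is S at 0.03816 mol; normalising gives C 6.002, H 6.000, O 1.000, S 1.000
Ratio ≈ 6:6:1:1, so the empirical formula is C6H6OS

C6H6OS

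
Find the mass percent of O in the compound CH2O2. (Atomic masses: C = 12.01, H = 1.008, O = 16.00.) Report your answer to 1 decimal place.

69.5%

Molar mass = 1(12.01) + 2(1.008) + 2(16.00) = 46.026 g/mol
Mass of O per mole = 2 × 16.00 = 32.000 g
% O = 32.000 / 46.026 × 100 = 69.5%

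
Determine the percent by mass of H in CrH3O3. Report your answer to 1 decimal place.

Molar mass = 1(52.00) + 3(1.008) + 3(16.00) = 103.024 g/mol
Mass of H per mole = 3 × 1.008 = 3.024 g
% H = 3.024 / 103.024 × 100 = 2.9%

2.9%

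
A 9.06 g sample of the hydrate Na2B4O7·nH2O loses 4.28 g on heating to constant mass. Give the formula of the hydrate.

Na2B4O7·10H2O

Mass of anhydrous Na2B4O7 = 9.06 − 4.28 = 4.78 g
mol H2O = 4.28 / 18.02 = 0.2375
Molar mass of Na2B4O7 = 201.22 g/mol → mol Na2B4O7 = 4.78 / 201.22 = 0.02376
n = 0.2375 / 0.02376 = 10.00 ≈ 10 → Na2B4O7·10H2O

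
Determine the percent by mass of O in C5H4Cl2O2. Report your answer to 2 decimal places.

Molar mass = 5(12.01) + 4(1.008) + 2(35.45) + 2(16.00) = 166.982 g/mol
Mass of O per mole = 2 × 16.00 = 32.000 g
% O = 32.000 / 166.982 × 100 = 19.16%

19.16%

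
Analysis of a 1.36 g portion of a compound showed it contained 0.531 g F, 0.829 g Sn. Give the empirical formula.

n(F) = 0.531/19.00 = 0.02795, n(Sn) = 0.829/118.71 = 0.006983
Ratios (÷ 0.006983): F 4.002, Sn 1.000
→ F4Sn

F4Sn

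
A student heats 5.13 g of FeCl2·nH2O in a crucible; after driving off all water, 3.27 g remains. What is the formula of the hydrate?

Mass of water lost = 5.13 − 3.27 = 1.86 g → 1.86 / 18.02 = 0.1032 mol H2O
Molar mass of FeCl2 = 126.75 g/mol → mol FeCl2 = 3.27 / 126.75 = 0.0258
n = 0.1032 / 0.0258 = 4.00 ≈ 4 → FeCl2·4H2O

FeCl2·4H2O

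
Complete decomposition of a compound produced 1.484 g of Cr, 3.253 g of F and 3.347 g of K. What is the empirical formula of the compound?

Moles — Cr: 1.484 / 52.00 = 0.02854 mol; F: 3.253 / 19.00 = 0.1712 mol; K: 3.347 / 39.10 = 0.0856 mol
Smallest is Cr at 0.02854 mol; normalising gives Cr 1.000, F 5.999, K 2.999
Ratio ≈ 1:6:3, so the empirical formula is CrF6K3

CrF6K3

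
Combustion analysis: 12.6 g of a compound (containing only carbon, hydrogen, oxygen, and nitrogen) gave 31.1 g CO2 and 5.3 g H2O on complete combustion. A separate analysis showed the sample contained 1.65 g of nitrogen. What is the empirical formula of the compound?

C6H5NO

mol C = 31.1 / 44.01 = 0.7067; mass C = 0.7067 × 12.01 = 8.487 g
mol H = 2 × (5.3 / 18.02) = 0.5882; mass H = 0.5882 × 1.008 = 0.5929 g
mol N = 1.65 / 14.01 = 0.1178
mass O = 12.6 − (10.73) = 1.870 g → mol O = 0.1169
Smallest is O at 0.1169 mol; normalising gives C 6.046, H 5.033, N 1.008, O 1.000
Ratio ≈ 6:5:1:1, so the empirical formula is C6H5NO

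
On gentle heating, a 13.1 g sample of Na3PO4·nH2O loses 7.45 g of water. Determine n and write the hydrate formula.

Na3PO4·12H2O

Mass of anhydrous Na3PO4 = 13.1 − 7.45 = 5.65 g
mol H2O = 7.45 / 18.02 = 0.4134
Molar mass of Na3PO4 = 163.94 g/mol → mol Na3PO4 = 5.65 / 163.94 = 0.03446
n = 0.4134 / 0.03446 = 12.00 ≈ 12 → Na3PO4·12H2O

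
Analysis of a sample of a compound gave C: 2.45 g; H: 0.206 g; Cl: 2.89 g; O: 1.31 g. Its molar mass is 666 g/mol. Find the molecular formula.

C: 2.45 g ÷ 12.01 g/mol = 0.204 mol
H: 0.206 g ÷ 1.008 g/mol = 0.2044 mol
Cl: 2.89 g ÷ 35.45 g/mol = 0.08152 mol
O: 1.31 g ÷ 16.00 g/mol = 0.08188 mol
Divide by the smallest (0.08152 mol Cl): C 2.502, H 2.507, Cl 1.000, O 1.004
×2: C 5.00, H 5.01, Cl 2.00, O 2.01 → C5H5Cl2O2
Empirical-formula mass = 167.99 g/mol
n = 666 / 167.99 = 3.96 ≈ 4
Molecular formula = (C5H5Cl2O2)×4 = C20H20Cl8O8

C20H20Cl8O8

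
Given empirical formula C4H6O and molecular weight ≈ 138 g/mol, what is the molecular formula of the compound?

Empirical-formula mass = 70.09 g/mol
n = 138 / 70.09 = 1.97 ≈ 2
Molecular formula = (C4H6O)2 = C8H12O2

C8H12O2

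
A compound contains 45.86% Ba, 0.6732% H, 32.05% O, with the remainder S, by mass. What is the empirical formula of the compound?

BaH2O6S2

Assume 100 g: 45.86 g Ba, 0.6732 g H, 32.05 g O, 21.417 g S.
n(Ba) = 45.86/137.33 = 0.3339, n(H) = 0.6732/1.008 = 0.6679, n(O) = 32.05/16.00 = 2.003, n(S) = 21.417/32.07 = 0.6678
Ratios (÷ 0.3339): Ba 1.000, H 2.000, O 5.998, S 2.000
→ BaH2O6S2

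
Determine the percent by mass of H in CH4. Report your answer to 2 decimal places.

Molar mass = 1(12.01) + 4(1.008) = 16.042 g/mol
Mass of H per mole = 4 × 1.008 = 4.032 g
% H = 4.032 / 16.042 × 100 = 25.13%

25.13%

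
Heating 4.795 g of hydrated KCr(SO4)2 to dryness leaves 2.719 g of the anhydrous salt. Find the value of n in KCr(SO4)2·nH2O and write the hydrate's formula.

KCr(SO4)2·12H2O

Mass of water lost = 4.795 − 2.719 = 2.076 g → 2.076 / 18.02 = 0.1152 mol H2O
Molar mass of KCr(SO4)2 = 283.24 g/mol → mol KCr(SO4)2 = 2.719 / 283.24 = 0.0096
n = 0.1152 / 0.0096 = 12.00 ≈ 12 → KCr(SO4)2·12H2O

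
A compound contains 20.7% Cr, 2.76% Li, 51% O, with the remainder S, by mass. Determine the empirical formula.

Assume 100 g: 20.7 g Cr, 2.76 g Li, 51 g O, 25.54 g S.
n(Cr) = 20.7/52.00 = 0.3981, n(Li) = 2.76/6.94 = 0.3977, n(O) = 51/16.00 = 3.188, n(S) = 25.54/32.07 = 0.7964
Smallest is Li at 0.3977 mol; normalising gives Cr 1.001, Li 1.000, O 8.015, S 2.002
Ratio ≈ 1:1:8:2, so the empirical formula is CrLiO8S2

CrLiO8S2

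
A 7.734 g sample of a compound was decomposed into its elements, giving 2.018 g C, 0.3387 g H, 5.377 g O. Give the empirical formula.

Moles — C: 2.018 / 12.01 = 0.168 mol; H: 0.3387 / 1.008 = 0.336 mol; O: 5.377 / 16.00 = 0.3361 mol
Divide by the smallest (0.168 mol C): C 1.000, H 2.000, O 2.000
Ratio ≈ 1:2:2, so the empirical formula is CH2O2

CH2O2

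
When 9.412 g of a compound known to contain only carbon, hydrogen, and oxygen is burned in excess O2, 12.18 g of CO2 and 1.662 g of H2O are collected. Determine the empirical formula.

C3H2O4

mol C = 12.18 / 44.01 = 0.2768; mass C = 0.2768 × 12.01 = 3.324 g
mol H = 2 × (1.662 / 18.02) = 0.1845; mass H = 0.1845 × 1.008 = 0.1859 g
mass O = 9.412 − (3.510) = 5.902 g → mol O = 0.3689
Ratios (÷ 0.1845): C 1.500, H 1.000, O 2.000
Multiply by 2: C 3.00, H 2.00, O 4.00 → C3H2O4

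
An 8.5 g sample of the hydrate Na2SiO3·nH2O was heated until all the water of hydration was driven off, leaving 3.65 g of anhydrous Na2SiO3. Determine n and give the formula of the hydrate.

Mass of water lost = 8.5 − 3.65 = 4.85 g → 4.85 / 18.02 = 0.2691 mol H2O
Molar mass of Na2SiO3 = 122.07 g/mol → mol Na2SiO3 = 3.65 / 122.07 = 0.0299
n = 0.2691 / 0.0299 = 9.00 ≈ 9 → Na2SiO3·9H2O

Na2SiO3·9H2O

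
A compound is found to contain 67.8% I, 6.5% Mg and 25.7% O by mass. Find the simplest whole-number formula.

Assume 100 g: 67.8 g I, 6.5 g Mg, 25.7 g O.
I: 67.8 g ÷ 126.90 g/mol = 0.5343 mol
Mg: 6.5 g ÷ 24.31 g/mol = 0.2674 mol
O: 25.7 g ÷ 16.00 g/mol = 1.606 mol
Ratios (÷ 0.2674): I 1.998, Mg 1.000, O 6.007
→ I2MgO6

I2MgO6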